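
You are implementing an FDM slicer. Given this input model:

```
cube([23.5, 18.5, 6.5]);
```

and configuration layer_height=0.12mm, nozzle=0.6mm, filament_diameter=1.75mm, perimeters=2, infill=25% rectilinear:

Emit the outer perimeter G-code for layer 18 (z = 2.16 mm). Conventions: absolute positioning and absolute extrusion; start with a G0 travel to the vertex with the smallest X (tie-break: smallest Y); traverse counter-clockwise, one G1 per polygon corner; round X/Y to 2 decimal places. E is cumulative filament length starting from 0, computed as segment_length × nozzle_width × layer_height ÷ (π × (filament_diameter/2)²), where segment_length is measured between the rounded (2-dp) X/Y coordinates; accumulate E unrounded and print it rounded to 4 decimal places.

G0 X0.00 Y0.00 Z2.16
G1 X23.50 Y0.00 E0.7035
G1 X23.50 Y18.50 E1.2572
G1 X0.00 Y18.50 E1.9607
G1 X0.00 Y0.00 E2.5145

At z = 2.16 mm: the cube is present — its section is the full 23.5×18.5 rectangle. The outline is a single polygon with 4 vertices. Extrusion per mm of travel: 0.6 × 0.12 / (π × 0.875²) = 0.029934. Accumulating E over each segment gives final E = 2.5145.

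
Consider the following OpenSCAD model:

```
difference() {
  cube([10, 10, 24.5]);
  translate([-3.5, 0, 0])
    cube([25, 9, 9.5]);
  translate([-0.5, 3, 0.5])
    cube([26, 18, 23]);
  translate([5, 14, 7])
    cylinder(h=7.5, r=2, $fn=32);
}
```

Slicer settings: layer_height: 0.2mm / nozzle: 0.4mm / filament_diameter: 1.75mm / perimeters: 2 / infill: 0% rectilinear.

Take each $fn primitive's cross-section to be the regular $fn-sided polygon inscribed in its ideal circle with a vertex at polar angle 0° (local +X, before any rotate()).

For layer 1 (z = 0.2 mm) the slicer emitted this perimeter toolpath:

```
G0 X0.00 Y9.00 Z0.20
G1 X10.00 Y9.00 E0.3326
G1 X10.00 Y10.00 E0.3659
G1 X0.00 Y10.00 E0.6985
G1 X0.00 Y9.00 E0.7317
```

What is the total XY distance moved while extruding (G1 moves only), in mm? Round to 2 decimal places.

Sum the Euclidean lengths of each G1 segment: total = 22.00 mm.

22.00 mm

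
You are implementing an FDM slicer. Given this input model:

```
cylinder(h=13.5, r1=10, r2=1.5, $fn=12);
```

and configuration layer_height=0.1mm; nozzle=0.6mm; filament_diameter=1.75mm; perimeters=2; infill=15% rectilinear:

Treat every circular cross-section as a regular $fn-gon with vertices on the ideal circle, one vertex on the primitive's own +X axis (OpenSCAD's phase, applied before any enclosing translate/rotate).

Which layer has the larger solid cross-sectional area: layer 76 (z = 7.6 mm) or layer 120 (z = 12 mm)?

layer 76 (z = 7.6 mm)

Layer 76 (z = 7.6): the cone contributes a regular 12-gon of circumradius 5.215 (interpolated between r1=10 and r2=1.5 at t=0.563) (area = (12/2)·5.215²·sin(360°/12) = 81.58 mm²). So its area = 81.58 mm². Layer 120 (z = 12): the cone: at t=0.889 of its height the radius interpolates to r₁+(r₂−r₁)t = 2.444, giving a regular 12-gon of that circumradius (area = (12/2)·2.444²·sin(360°/12) = 17.93 mm²). So its area = 17.93 mm². Layer 76 is larger (81.58 vs 17.93 mm²).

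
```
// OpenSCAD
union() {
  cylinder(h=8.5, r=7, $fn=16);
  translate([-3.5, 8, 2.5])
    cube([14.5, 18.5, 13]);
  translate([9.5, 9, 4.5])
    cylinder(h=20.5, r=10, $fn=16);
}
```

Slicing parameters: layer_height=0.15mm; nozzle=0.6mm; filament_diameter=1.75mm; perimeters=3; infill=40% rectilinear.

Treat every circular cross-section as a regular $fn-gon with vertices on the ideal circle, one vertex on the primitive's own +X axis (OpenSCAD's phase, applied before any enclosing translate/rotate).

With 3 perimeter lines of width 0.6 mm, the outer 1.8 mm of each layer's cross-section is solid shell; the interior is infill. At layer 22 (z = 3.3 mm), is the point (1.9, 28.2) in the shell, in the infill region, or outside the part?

At z = 3.3 mm: the r=7 cylinder contributes a regular 16-gon of circumradius 7; the cube at (-3.5, 8) (footprint 14.5×18.5) is included at this height; the cylinder at (9.5, 9) is absent (z outside [4.5, 25]); Taking the union: the 2 present regions are separate (no shared area or edge), so areas and boundary lengths simply add and each stays a separate island — 2 connected regions. Overall, the cross-section has 2 separate islands. The nearest boundary edge runs (-3.50, 26.50)→(11.00, 26.50); distance from the point to it = 1.70 mm. The point is not inside any of the regions above, so it lies outside the cross-section (1.70 mm from the nearest boundary).

outside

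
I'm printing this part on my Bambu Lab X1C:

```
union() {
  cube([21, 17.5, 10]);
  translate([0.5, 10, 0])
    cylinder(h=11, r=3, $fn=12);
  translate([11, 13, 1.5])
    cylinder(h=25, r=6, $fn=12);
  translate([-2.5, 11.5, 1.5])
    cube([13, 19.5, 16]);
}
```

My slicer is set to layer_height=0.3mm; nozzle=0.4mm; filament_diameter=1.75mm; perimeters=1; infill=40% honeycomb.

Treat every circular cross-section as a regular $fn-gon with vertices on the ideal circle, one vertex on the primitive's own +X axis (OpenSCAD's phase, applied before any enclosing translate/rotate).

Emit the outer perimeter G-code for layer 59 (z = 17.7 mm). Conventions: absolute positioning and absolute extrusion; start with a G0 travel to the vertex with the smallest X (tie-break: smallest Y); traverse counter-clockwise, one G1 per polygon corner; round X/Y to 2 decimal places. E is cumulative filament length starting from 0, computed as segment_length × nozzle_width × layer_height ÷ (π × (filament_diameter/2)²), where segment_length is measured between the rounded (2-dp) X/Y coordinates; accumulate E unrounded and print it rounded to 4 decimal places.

G0 X5.00 Y13.00 Z17.70
G1 X5.80 Y10.00 E0.1549
G1 X8.00 Y7.80 E0.3101
G1 X11.00 Y7.00 E0.4650
G1 X14.00 Y7.80 E0.6199
G1 X16.20 Y10.00 E0.7751
G1 X17.00 Y13.00 E0.9300
G1 X16.20 Y16.00 E1.0849
G1 X14.00 Y18.20 E1.2402
G1 X11.00 Y19.00 E1.3951
G1 X8.00 Y18.20 E1.5500
G1 X5.80 Y16.00 E1.7052
G1 X5.00 Y13.00 E1.8601

At z = 17.7 mm: the cube is not intersected at this z (z outside [0, 10]); the cylinder at (0.5, 10) is not intersected at this z (z outside [0, 11]); the cylinder at (11, 13): section is a regular 12-gon, circumradius r=6; the cube at (-2.5, 11.5) does not reach this height (z outside [1.5, 17.5]); Combining (union): only the r=6 cylinder at (11, 13) is present, so the union is just that shape — 1 connected region. The outline is a single polygon with 12 vertices. Extrusion per mm of travel: 0.4 × 0.3 / (π × 0.875²) = 0.049890. Accumulating E over each segment gives final E = 1.8601.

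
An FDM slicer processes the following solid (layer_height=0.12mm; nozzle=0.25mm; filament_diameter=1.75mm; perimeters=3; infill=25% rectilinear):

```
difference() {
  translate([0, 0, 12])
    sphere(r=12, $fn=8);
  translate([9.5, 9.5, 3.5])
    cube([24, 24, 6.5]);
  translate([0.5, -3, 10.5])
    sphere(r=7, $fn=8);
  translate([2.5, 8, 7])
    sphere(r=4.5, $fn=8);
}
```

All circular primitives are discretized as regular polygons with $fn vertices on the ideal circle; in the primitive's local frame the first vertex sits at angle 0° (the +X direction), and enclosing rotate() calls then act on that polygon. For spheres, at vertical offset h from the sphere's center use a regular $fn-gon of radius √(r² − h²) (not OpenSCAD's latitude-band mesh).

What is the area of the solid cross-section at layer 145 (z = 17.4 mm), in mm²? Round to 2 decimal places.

320.89 mm²

At z = 17.4 mm: the r=12 sphere contributes a regular 8-gon of circumradius √(12²−5.4²) = 10.716 (area = (8/2)·10.716²·sin(360°/8) = 324.82 mm²); the cube at (9.5, 9.5) is not intersected at this z (z outside [3.5, 10]); the r=7 sphere at (0.5, -3) slices to a regular 8-gon of circumradius 1.179 (√(r²−h²) with h=6.9 from center) (area = (8/2)·1.179²·sin(360°/8) = 3.93 mm²); the sphere at (2.5, 8) does not reach this height (|z−center|=10.400 > r=4.5); Taking the first minus the rest: starting from the r=12 sphere (324.82 mm²), the r=7 sphere at (0.5, -3) lies wholly inside it (removes its full 3.93 mm² and its 7.22 mm outline becomes a hole wall) — area = 320.89 mm². Overall, the cross-section is one region with 1 hole. Net area = 320.89 mm².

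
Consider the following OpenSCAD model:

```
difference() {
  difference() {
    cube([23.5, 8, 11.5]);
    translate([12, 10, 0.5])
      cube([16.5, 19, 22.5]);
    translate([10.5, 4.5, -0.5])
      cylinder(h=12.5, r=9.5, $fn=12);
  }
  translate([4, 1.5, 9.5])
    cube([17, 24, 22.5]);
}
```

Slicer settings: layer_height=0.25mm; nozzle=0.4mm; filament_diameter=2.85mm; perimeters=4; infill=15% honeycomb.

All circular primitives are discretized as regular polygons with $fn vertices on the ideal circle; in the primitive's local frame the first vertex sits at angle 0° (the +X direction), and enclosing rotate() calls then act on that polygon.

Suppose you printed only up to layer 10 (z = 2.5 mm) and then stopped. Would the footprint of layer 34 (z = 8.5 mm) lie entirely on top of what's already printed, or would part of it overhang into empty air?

entirely on top

Compare the two slices. At z = 2.5: the 23.5×8 cube contributes its full rectangle (area 188.00 mm²); the cube at (12, 10) is present — its section is the full 16.5×19 rectangle (area 313.50 mm²); the r=9.5 cylinder at (10.5, 4.5) gives a regular 12-gon of circumradius 9.5 (constant along its height) (area = (12/2)·9.500²·sin(360°/12) = 270.75 mm²); After the difference (first − rest): starting from the 23.5×8 cube (188.00 mm²), the 16.5×19 cube at (12, 10) misses the remaining region (no effect); the r=9.5 cylinder at (10.5, 4.5) partially overlaps it — only the 143.29 mm² overlap (of its 270.75 mm²) is removed, clipping the outline — area = 44.71 mm²; the cube at (4, 1.5) is not intersected at this z (z outside [9.5, 32]); Subtracting the remaining from the first: none of the subtracted shapes is present at this height, so that combined region is unchanged — area = 44.71 mm². At z = 8.5: the cube is present — its section is the full 23.5×8 rectangle (area 188.00 mm²); the 16.5×19 cube at (12, 10) contributes its full rectangle (area 313.50 mm²); the r=9.5 cylinder at (10.5, 4.5) gives a regular 12-gon of circumradius 9.5 (constant along its height) (area = (12/2)·9.500²·sin(360°/12) = 270.75 mm²); Subtracting the remaining from the first: starting from the 23.5×8 cube (188.00 mm²), the 16.5×19 cube at (12, 10) misses the remaining region (no effect); the r=9.5 cylinder at (10.5, 4.5) partially overlaps it — only the 143.29 mm² overlap (of its 270.75 mm²) is removed, clipping the outline — area = 44.71 mm²; the cube at (4, 1.5) does not reach this height (z outside [9.5, 32]); After the difference (first − rest): none of the subtracted shapes is present at this height, so that combined region is unchanged — area = 44.71 mm². Checking containment: the cross-section at z = 8.5 is a subset of the cross-section at z = 2.5.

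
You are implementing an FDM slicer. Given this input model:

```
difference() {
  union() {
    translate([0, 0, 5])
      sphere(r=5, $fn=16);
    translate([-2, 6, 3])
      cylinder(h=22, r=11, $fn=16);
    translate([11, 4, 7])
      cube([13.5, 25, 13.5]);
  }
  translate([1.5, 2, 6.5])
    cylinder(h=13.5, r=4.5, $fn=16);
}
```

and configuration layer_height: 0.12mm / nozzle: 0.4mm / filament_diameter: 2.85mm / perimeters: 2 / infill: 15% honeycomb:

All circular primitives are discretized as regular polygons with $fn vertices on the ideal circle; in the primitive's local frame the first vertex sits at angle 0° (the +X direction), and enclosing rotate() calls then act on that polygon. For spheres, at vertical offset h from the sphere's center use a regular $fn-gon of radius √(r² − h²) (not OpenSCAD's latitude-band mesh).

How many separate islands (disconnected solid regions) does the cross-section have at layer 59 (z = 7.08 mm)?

2

At z = 7.08 mm: the r=5 sphere contributes a regular 16-gon of circumradius √(5²−2.08²) = 4.547; the r=11 cylinder at (-2, 6) gives a regular 16-gon of circumradius 11 (constant along its height); the 13.5×25 cube at (11, 4) contributes its full rectangle; Taking the union: the regions partially overlap (shared area 63.29 mm²), so overlapping operands fuse into one piece — 2 connected regions; the r=4.5 cylinder at (1.5, 2) contributes a regular 16-gon of circumradius 4.5; Taking the first minus the rest: starting from the result so far, the r=4.5 cylinder at (1.5, 2) lies wholly inside it (removes its full 61.99 mm² and its 28.09 mm outline becomes a hole wall) — 2 connected regions with 1 hole. Overall, the cross-section has 2 separate islands and 1 hole. Island count = 2.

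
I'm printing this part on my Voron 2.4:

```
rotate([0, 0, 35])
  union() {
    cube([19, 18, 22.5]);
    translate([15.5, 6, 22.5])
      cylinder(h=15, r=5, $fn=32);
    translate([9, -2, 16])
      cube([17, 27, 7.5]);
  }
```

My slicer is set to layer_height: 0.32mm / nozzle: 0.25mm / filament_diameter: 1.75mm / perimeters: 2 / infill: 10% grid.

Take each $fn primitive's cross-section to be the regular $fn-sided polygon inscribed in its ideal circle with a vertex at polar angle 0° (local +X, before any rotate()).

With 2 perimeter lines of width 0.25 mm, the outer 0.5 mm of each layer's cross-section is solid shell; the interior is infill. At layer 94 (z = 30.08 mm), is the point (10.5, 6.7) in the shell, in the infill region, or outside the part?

outside

At z = 30.08 mm: the cube does not reach this height (z outside [0, 22.5]); the r=5 cylinder at (15.5, 6) gives a regular 32-gon of circumradius 5 (constant along its height); the cube at (9, -2) is absent (z outside [16, 23.5]); Combining (union): only the r=5 cylinder at (15.5, 6) is present, so the union is just that shape — 1 connected region; (rotated 35° about Z; rotation is an isometry so areas/perimeters/island counts are preserved). Overall, the cross-section is a single solid region. Undo the 35° rotation: the query point maps to (12.444, -0.534) in the un-rotated model frame. The nearest boundary edge runs (12.72, 1.84)→(13.59, 1.38); distance from the point to it = 2.23 mm. The point is not inside any of the regions above, so it lies outside the cross-section (2.23 mm from the nearest boundary).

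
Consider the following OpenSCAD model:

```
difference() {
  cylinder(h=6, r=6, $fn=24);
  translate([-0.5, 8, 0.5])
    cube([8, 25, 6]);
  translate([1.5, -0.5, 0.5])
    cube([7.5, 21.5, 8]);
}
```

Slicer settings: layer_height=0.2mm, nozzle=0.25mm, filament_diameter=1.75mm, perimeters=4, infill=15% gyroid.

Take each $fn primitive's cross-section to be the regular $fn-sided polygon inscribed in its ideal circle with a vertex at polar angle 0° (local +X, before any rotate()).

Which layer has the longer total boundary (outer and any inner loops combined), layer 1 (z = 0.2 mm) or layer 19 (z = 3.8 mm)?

Layer 1 (z = 0.2): the r=6 cylinder contributes a regular 24-gon of circumradius 6 (perimeter = 2·24·6.000·sin(180°/24) = 37.59 mm); the cube at (-0.5, 8) does not reach this height (z outside [0.5, 6.5]); the cube at (1.5, -0.5) is absent (z outside [0.5, 8.5]); After the difference (first − rest): none of the subtracted shapes is present at this height, so the r=6 cylinder is unchanged — boundary = 37.59 mm. So its perimeter = 37.59 mm. Layer 19 (z = 3.8): the r=6 cylinder gives a regular 24-gon of circumradius 6 (constant along its height) (perimeter = 2·24·6.000·sin(180°/24) = 37.59 mm); the cube at (-0.5, 8) (footprint 8×25) is included at this height (perimeter 66.00 mm); the cube at (1.5, -0.5) (footprint 7.5×21.5) is included at this height (perimeter 58.00 mm); Taking the first minus the rest: starting from the r=6 cylinder, the 8×25 cube at (-0.5, 8) misses the remaining region (no effect); the 7.5×21.5 cube at (1.5, -0.5) partially overlaps it — only the 21.33 mm² overlap (of its 161.25 mm²) is removed, clipping the outline — boundary = 39.94 mm. So its perimeter = 39.94 mm. Layer 19 is larger (39.94 vs 37.59 mm).

layer 19 (z = 3.8 mm)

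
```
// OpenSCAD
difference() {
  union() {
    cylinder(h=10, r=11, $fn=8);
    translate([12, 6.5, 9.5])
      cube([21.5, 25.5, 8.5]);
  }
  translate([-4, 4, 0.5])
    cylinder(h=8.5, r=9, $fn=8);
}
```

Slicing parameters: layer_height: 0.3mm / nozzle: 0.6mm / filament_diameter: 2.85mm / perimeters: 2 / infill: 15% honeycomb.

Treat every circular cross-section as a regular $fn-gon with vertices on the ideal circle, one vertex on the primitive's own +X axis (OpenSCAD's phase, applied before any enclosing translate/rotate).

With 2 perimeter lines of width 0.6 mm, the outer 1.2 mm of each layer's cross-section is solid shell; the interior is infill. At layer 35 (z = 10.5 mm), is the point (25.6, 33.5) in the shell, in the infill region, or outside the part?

At z = 10.5 mm: the cylinder does not reach this height (z outside [0, 10]); the cube at (12, 6.5) is present — its section is the full 21.5×25.5 rectangle; Taking the union: only the 21.5×25.5 cube at (12, 6.5) is present, so the union is just that shape — 1 connected region; the cylinder at (-4, 4) does not reach this height (z outside [0.5, 9]); After the difference (first − rest): none of the subtracted shapes is present at this height, so that combined region is unchanged — 1 connected region. Overall, the cross-section is a single solid region. The nearest boundary edge runs (33.50, 32.00)→(12.00, 32.00); distance from the point to it = 1.50 mm. The point is not inside any of the regions above, so it lies outside the cross-section (1.50 mm from the nearest boundary).

outside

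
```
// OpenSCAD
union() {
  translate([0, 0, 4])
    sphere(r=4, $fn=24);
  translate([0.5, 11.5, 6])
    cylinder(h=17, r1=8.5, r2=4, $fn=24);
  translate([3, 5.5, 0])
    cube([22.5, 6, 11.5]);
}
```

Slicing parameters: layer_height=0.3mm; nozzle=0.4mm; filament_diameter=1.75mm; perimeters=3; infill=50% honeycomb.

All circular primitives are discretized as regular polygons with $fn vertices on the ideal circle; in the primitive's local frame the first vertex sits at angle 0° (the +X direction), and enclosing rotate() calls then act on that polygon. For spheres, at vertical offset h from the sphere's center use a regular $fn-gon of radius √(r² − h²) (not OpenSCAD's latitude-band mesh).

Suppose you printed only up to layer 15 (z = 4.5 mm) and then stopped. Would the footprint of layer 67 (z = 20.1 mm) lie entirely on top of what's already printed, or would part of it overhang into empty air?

Compare the two slices. At z = 4.5: the sphere: section is a regular 24-gon, circumradius = √(r²−h²) = √(4²−0.5²) = 3.969 (area = (24/2)·3.969²·sin(360°/24) = 48.92 mm²); the cone at (0.5, 11.5) does not reach this height (z outside [6, 23]); the cube at (3, 5.5) (footprint 22.5×6) is included at this height (area 135.00 mm²); Taking the union: the 2 present regions are separate (no shared area or edge), so areas and boundary lengths simply add and each stays a separate island — area = 183.92 mm². At z = 20.1: the sphere is absent (|z−center|=16.100 > r=4); the cone at (0.5, 11.5) (r1=8.5→r2=4) has section circumradius 4.768 here — a regular 24-gon (area = (24/2)·4.768²·sin(360°/24) = 70.60 mm²); the cube at (3, 5.5) is absent (z outside [0, 11.5]); Merging all regions: only the cone at (0.5, 11.5) is present, so the union is just that shape — area = 70.60 mm². Checking containment: at z = 20.1 the cross-section extends beyond the z = 4.5 cross-section by about 64.23 mm².

part overhangs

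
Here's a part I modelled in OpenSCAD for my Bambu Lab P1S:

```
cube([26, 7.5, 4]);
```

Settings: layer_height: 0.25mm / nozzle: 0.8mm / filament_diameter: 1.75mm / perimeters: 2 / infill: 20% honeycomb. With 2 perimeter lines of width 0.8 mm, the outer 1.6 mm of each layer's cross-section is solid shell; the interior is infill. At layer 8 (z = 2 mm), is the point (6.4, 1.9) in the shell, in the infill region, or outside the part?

infill

At z = 2 mm: the cube (footprint 26×7.5) is included at this height. Overall, the cross-section is a single solid region. The nearest boundary edge runs (0.00, 0.00)→(26.00, 0.00); distance from the point to it = 1.90 mm. The point is inside the cross-section and 1.90 mm from the nearest boundary — more than the 1.6 mm shell width (2 × 0.8), so it's in the infill interior.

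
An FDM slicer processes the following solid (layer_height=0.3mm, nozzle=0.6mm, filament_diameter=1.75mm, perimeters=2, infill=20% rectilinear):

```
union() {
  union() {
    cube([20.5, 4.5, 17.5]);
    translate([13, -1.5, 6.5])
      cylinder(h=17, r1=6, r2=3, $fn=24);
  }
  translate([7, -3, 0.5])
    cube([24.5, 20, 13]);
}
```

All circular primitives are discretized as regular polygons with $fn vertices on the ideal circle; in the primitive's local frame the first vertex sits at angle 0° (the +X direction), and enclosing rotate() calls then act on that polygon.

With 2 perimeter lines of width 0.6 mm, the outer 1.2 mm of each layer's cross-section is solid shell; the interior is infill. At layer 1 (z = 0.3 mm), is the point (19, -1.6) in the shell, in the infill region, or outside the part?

At z = 0.3 mm: the cube (footprint 20.5×4.5) is included at this height; the cone at (13, -1.5) is not intersected at this z (z outside [6.5, 23.5]); Merging all regions: only the 20.5×4.5 cube is present, so the union is just that shape — 1 connected region; the cube at (7, -3) does not reach this height (z outside [0.5, 13.5]); Taking the union: only the result so far is present, so the union is just that shape — 1 connected region. Overall, the cross-section is a single solid region. The nearest boundary edge runs (0.00, 0.00)→(20.50, 0.00); distance from the point to it = 1.60 mm. The point is not inside any of the regions above, so it lies outside the cross-section (1.60 mm from the nearest boundary).

outside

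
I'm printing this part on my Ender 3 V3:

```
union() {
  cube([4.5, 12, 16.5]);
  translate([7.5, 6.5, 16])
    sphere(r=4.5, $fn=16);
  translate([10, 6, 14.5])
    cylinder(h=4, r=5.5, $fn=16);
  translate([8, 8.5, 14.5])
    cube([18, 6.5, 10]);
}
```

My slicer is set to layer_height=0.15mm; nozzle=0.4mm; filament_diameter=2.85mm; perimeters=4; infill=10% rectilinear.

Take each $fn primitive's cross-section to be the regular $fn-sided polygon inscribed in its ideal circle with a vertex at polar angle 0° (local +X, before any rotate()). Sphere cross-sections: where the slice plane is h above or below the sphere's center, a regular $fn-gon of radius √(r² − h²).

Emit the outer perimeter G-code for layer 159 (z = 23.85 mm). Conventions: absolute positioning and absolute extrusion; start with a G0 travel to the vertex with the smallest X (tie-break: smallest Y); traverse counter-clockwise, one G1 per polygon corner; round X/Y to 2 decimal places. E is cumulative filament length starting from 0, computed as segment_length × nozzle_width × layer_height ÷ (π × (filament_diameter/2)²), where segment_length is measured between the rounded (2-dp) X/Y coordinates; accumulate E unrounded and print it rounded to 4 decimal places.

G0 X8.00 Y8.50 Z23.85
G1 X26.00 Y8.50 E0.1693
G1 X26.00 Y15.00 E0.2304
G1 X8.00 Y15.00 E0.3997
G1 X8.00 Y8.50 E0.4609

At z = 23.85 mm: the cube is not intersected at this z (z outside [0, 16.5]); the sphere at (7.5, 6.5) is not intersected at this z (|z−center|=7.850 > r=4.5); the cylinder at (10, 6) does not reach this height (z outside [14.5, 18.5]); the cube at (8, 8.5) is present — its section is the full 18×6.5 rectangle; Merging all regions: only the 18×6.5 cube at (8, 8.5) is present, so the union is just that shape — 1 connected region. The outline is a single polygon with 4 vertices. Extrusion per mm of travel: 0.4 × 0.15 / (π × 1.425²) = 0.009405. Accumulating E over each segment gives final E = 0.4609.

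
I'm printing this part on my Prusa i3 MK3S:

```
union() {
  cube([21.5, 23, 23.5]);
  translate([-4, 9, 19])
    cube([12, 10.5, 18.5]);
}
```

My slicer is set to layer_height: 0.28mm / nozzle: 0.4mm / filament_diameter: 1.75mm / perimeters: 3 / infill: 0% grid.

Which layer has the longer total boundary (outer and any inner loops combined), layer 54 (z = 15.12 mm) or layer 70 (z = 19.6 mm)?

Layer 54 (z = 15.12): the cube is present — its section is the full 21.5×23 rectangle (perimeter 89.00 mm); the cube at (-4, 9) does not reach this height (z outside [19, 37.5]); Combining (union): only the 21.5×23 cube is present, so the union is just that shape — boundary = 89.00 mm. So its perimeter = 89.00 mm. Layer 70 (z = 19.6): the cube (footprint 21.5×23) is included at this height (perimeter 89.00 mm); the 12×10.5 cube at (-4, 9) contributes its full rectangle (perimeter 45.00 mm); Taking the union: the regions partially overlap (shared area 84.00 mm²), so the edge portions inside another operand are dropped and the merged outline is re-measured after clipping — boundary = 97.00 mm. So its perimeter = 97.00 mm. Layer 70 is larger (97.00 vs 89.00 mm).

layer 70 (z = 19.6 mm)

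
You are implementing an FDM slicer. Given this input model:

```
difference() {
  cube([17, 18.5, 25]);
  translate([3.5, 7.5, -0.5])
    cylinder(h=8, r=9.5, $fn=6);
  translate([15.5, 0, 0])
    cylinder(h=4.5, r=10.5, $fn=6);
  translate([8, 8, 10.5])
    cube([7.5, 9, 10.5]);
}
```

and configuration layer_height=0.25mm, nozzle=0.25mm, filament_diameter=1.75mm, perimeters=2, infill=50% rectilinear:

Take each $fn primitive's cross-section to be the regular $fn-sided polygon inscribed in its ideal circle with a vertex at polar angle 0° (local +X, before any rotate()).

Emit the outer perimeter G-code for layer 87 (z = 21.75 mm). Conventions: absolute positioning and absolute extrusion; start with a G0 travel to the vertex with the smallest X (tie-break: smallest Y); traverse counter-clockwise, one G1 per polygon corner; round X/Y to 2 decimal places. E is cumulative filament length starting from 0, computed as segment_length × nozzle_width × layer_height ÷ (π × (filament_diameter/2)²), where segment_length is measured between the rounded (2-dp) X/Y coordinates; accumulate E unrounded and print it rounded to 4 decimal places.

At z = 21.75 mm: the 17×18.5 cube contributes its full rectangle; the cylinder at (3.5, 7.5) is not intersected at this z (z outside [-0.5, 7.5]); the cylinder at (15.5, 0) is absent (z outside [0, 4.5]); the cube at (8, 8) does not reach this height (z outside [10.5, 21]); After the difference (first − rest): none of the subtracted shapes is present at this height, so the 17×18.5 cube is unchanged — 1 connected region. The outline is a single polygon with 4 vertices. Extrusion per mm of travel: 0.25 × 0.25 / (π × 0.875²) = 0.025984. Accumulating E over each segment gives final E = 1.8449.

G0 X0.00 Y0.00 Z21.75
G1 X17.00 Y0.00 E0.4417
G1 X17.00 Y18.50 E0.9224
G1 X0.00 Y18.50 E1.3642
G1 X0.00 Y0.00 E1.8449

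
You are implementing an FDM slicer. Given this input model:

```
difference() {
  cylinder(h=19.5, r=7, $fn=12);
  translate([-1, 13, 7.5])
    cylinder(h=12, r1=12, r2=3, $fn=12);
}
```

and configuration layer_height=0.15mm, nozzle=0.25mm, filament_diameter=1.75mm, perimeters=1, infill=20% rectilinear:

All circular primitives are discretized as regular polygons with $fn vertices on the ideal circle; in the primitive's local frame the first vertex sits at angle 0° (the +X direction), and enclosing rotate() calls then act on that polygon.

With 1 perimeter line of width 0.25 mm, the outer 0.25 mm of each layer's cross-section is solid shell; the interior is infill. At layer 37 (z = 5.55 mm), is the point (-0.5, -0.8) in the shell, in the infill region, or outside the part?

At z = 5.55 mm: the cylinder: section is a regular 12-gon, circumradius r=7; the cone at (-1, 13) is not intersected at this z (z outside [7.5, 19.5]); After the difference (first − rest): none of the subtracted shapes is present at this height, so the r=7 cylinder is unchanged — 1 connected region. Overall, the cross-section is a single solid region. The nearest boundary edge runs (-6.06, -3.50)→(-3.50, -6.06); distance from the point to it = 5.84 mm. The point is inside the cross-section and 5.84 mm from the nearest boundary — more than the 0.25 mm shell width (1 × 0.25), so it's in the infill interior.

infill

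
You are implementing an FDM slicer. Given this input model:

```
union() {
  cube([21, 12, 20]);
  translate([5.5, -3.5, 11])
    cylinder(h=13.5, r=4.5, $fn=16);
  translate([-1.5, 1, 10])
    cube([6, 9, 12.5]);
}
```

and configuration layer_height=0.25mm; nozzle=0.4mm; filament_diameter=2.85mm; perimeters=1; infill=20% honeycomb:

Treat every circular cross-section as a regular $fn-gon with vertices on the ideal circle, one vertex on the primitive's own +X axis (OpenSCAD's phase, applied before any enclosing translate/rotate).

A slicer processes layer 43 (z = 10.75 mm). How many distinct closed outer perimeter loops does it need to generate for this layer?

At z = 10.75 mm: the 21×12 cube contributes its full rectangle; the cylinder at (5.5, -3.5) does not reach this height (z outside [11, 24.5]); the cube at (-1.5, 1) is present — its section is the full 6×9 rectangle; Taking the union: the regions partially overlap (shared area 40.50 mm²), so overlapping operands fuse into one piece — 1 connected region. The result has 1 disconnected region.

1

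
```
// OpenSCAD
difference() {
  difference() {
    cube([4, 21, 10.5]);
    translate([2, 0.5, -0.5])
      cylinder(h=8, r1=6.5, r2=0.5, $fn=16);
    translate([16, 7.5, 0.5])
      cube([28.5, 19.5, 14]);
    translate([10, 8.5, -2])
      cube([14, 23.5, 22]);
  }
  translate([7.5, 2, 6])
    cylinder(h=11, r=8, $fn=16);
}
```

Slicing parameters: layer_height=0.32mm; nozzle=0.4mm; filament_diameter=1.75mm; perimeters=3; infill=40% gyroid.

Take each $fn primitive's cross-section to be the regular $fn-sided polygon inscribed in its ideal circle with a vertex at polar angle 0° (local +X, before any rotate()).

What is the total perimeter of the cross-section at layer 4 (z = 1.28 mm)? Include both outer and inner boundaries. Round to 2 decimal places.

39.57 mm

At z = 1.28 mm: the 4×21 cube contributes its full rectangle (perimeter 50.00 mm); the cone at (2, 0.5) (r1=6.5→r2=0.5) has section circumradius 5.165 here — a regular 16-gon (perimeter = 2·16·5.165·sin(180°/16) = 32.24 mm); the cube at (16, 7.5) (footprint 28.5×19.5) is included at this height (perimeter 96.00 mm); the cube at (10, 8.5) (footprint 14×23.5) is included at this height (perimeter 75.00 mm); After the difference (first − rest): starting from the 4×21 cube, the cone at (2, 0.5) partially overlaps it — only the 21.86 mm² overlap (of its 81.67 mm²) is removed, clipping the outline; the 28.5×19.5 cube at (16, 7.5) misses the remaining region (no effect); the 14×23.5 cube at (10, 8.5) misses the remaining region (no effect) — boundary = 39.57 mm; the cylinder at (7.5, 2) is not intersected at this z (z outside [6, 17]); After the difference (first − rest): none of the subtracted shapes is present at this height, so the result so far is unchanged — boundary = 39.57 mm. Overall, the cross-section is a single solid region. Total boundary length (outer) = 39.57 mm.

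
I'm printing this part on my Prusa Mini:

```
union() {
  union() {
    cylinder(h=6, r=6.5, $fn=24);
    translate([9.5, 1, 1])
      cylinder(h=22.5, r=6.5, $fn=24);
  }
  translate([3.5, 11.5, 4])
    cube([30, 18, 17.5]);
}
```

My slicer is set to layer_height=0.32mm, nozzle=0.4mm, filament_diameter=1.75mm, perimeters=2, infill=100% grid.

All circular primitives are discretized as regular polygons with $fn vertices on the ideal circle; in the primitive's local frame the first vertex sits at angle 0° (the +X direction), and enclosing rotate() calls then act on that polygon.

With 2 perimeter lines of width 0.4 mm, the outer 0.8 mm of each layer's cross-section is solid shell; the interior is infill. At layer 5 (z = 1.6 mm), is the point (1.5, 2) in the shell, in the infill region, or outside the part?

infill

At z = 1.6 mm: the r=6.5 cylinder gives a regular 24-gon of circumradius 6.5 (constant along its height); the r=6.5 cylinder at (9.5, 1) contributes a regular 24-gon of circumradius 6.5; Merging all regions: the regions partially overlap (shared area 20.18 mm²), so overlapping operands fuse into one piece — 1 connected region; the cube at (3.5, 11.5) is absent (z outside [4, 21.5]); Taking the union: only the result so far is present, so the union is just that shape — 1 connected region. Overall, the cross-section is a single solid region. The nearest boundary edge runs (3.25, 5.63)→(4.31, 4.82); distance from the point to it = 3.94 mm. The point is inside the cross-section and 3.94 mm from the nearest boundary — more than the 0.8 mm shell width (2 × 0.4), so it's in the infill interior.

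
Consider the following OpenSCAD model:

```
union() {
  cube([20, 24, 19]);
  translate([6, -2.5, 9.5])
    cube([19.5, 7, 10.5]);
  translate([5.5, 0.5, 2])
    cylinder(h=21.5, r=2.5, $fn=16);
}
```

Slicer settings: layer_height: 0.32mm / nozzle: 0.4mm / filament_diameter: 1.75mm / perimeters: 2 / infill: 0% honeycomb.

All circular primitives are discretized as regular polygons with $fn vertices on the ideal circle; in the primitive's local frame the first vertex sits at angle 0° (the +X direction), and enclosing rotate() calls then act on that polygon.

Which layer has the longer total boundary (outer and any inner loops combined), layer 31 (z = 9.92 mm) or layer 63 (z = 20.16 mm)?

Layer 31 (z = 9.92): the 20×24 cube contributes its full rectangle (perimeter 88.00 mm); the 19.5×7 cube at (6, -2.5) contributes its full rectangle (perimeter 53.00 mm); the r=2.5 cylinder at (5.5, 0.5) contributes a regular 16-gon of circumradius 2.5 (perimeter = 2·16·2.500·sin(180°/16) = 15.61 mm); Taking the union: the regions partially overlap (shared area 77.60 mm²), so the edge portions inside another operand are dropped and the merged outline is re-measured after clipping — boundary = 103.10 mm. So its perimeter = 103.10 mm. Layer 63 (z = 20.16): the cube is absent (z outside [0, 19]); the cube at (6, -2.5) does not reach this height (z outside [9.5, 20]); the r=2.5 cylinder at (5.5, 0.5) gives a regular 16-gon of circumradius 2.5 (constant along its height) (perimeter = 2·16·2.500·sin(180°/16) = 15.61 mm); Merging all regions: only the r=2.5 cylinder at (5.5, 0.5) is present, so the union is just that shape — boundary = 15.61 mm. So its perimeter = 15.61 mm. Layer 31 is larger (103.10 vs 15.61 mm).

layer 31 (z = 9.92 mm)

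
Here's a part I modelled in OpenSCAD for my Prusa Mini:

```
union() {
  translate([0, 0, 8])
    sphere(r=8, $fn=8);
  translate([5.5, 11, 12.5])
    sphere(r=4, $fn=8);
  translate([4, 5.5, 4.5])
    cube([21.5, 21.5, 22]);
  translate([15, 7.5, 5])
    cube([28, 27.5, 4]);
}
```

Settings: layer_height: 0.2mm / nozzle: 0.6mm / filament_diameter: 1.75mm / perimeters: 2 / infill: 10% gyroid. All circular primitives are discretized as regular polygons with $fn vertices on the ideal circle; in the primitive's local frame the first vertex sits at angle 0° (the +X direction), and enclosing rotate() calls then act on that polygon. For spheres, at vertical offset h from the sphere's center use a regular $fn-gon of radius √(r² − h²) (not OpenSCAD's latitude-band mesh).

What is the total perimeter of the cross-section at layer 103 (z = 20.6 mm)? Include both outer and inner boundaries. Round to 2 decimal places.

86.00 mm

At z = 20.6 mm: the sphere does not reach this height (|z−center|=12.600 > r=8); the sphere at (5.5, 11) does not reach this height (|z−center|=8.100 > r=4); the 21.5×21.5 cube at (4, 5.5) contributes its full rectangle (perimeter 86.00 mm); the cube at (15, 7.5) is absent (z outside [5, 9]); Combining (union): only the 21.5×21.5 cube at (4, 5.5) is present, so the union is just that shape — boundary = 86.00 mm. Overall, the cross-section is a single solid region. Total boundary length (outer) = 86.00 mm.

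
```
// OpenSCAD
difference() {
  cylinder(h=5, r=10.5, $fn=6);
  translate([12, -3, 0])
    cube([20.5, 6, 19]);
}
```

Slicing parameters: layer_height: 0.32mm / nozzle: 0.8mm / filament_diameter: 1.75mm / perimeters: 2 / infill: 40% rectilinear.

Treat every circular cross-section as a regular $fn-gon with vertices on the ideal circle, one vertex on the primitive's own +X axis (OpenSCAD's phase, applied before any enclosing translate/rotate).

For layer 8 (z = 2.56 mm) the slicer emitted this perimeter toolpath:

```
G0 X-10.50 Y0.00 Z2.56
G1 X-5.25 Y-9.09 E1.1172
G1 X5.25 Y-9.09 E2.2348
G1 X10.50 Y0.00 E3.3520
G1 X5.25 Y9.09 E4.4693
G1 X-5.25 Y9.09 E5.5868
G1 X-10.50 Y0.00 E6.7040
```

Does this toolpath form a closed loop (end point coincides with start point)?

Start point (G0): (-10.50, 0.00). End point (last G1): the path returns to the start — closed.

yes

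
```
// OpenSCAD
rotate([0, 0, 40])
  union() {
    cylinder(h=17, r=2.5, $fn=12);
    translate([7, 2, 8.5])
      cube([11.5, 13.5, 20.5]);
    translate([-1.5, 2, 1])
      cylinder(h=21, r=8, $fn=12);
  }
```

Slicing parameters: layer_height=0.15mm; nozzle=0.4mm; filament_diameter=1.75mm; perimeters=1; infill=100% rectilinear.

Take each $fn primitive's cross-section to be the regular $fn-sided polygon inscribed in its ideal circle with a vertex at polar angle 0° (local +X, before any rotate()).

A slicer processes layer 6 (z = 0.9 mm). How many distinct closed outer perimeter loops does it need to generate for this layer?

1

At z = 0.9 mm: the r=2.5 cylinder contributes a regular 12-gon of circumradius 2.5; the cube at (7, 2) does not reach this height (z outside [8.5, 29]); the cylinder at (-1.5, 2) is absent (z outside [1, 22]); Taking the union: only the r=2.5 cylinder is present, so the union is just that shape — 1 connected region; (rotated 40° about Z; rotation is an isometry so areas/perimeters/island counts are preserved). The result has 1 disconnected region.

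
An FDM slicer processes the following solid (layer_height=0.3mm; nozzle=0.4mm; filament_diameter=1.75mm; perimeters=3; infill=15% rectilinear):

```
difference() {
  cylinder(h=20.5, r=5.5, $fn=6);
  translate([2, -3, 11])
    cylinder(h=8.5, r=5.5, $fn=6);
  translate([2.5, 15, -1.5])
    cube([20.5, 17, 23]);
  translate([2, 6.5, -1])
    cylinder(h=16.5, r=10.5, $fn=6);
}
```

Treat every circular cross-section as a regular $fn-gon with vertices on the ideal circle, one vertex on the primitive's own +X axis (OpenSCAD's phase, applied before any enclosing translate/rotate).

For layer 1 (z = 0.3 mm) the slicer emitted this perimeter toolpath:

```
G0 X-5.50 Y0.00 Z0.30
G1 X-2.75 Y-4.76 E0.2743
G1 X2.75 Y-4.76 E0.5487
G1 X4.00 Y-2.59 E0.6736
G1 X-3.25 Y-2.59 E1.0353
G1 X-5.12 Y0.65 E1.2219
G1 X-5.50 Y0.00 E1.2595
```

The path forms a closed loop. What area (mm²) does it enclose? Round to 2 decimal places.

16.85 mm²

Apply the shoelace formula to the sequence of (X, Y) vertices; enclosed area = 16.85 mm².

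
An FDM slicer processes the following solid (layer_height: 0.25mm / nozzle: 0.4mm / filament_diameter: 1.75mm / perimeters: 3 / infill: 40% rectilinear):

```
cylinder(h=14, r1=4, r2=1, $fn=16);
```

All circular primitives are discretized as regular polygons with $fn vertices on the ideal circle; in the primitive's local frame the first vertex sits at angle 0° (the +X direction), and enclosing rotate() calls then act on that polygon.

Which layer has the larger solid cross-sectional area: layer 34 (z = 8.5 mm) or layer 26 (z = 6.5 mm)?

Layer 34 (z = 8.5): the cone: at t=0.607 of its height the radius interpolates to r₁+(r₂−r₁)t = 2.179, giving a regular 16-gon of that circumradius (area = (16/2)·2.179²·sin(360°/16) = 14.53 mm²). So its area = 14.53 mm². Layer 26 (z = 6.5): the cone: at t=0.464 of its height the radius interpolates to r₁+(r₂−r₁)t = 2.607, giving a regular 16-gon of that circumradius (area = (16/2)·2.607²·sin(360°/16) = 20.81 mm²). So its area = 20.81 mm². Layer 26 is larger (20.81 vs 14.53 mm²).

layer 26 (z = 6.5 mm)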